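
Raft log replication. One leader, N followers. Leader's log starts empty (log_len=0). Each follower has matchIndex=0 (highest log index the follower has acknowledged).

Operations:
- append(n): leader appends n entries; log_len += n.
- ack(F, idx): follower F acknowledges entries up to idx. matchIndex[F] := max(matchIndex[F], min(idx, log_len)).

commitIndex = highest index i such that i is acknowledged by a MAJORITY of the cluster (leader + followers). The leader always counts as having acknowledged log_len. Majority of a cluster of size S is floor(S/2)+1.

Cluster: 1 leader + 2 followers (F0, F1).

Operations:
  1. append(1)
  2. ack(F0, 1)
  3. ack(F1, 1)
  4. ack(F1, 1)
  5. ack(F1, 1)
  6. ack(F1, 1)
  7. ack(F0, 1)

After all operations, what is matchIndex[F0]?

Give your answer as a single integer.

Answer: 1

Derivation:
Op 1: append 1 -> log_len=1
Op 2: F0 acks idx 1 -> match: F0=1 F1=0; commitIndex=1
Op 3: F1 acks idx 1 -> match: F0=1 F1=1; commitIndex=1
Op 4: F1 acks idx 1 -> match: F0=1 F1=1; commitIndex=1
Op 5: F1 acks idx 1 -> match: F0=1 F1=1; commitIndex=1
Op 6: F1 acks idx 1 -> match: F0=1 F1=1; commitIndex=1
Op 7: F0 acks idx 1 -> match: F0=1 F1=1; commitIndex=1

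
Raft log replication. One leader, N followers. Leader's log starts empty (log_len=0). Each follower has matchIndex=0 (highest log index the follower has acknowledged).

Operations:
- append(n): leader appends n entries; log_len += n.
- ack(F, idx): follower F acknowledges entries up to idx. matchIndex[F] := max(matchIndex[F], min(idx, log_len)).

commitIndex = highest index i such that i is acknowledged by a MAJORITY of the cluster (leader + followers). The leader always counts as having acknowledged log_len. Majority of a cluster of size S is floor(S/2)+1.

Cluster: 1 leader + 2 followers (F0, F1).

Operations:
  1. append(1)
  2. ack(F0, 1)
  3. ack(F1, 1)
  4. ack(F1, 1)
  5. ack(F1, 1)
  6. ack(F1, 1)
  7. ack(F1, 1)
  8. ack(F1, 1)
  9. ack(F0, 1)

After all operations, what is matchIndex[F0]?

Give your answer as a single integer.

Op 1: append 1 -> log_len=1
Op 2: F0 acks idx 1 -> match: F0=1 F1=0; commitIndex=1
Op 3: F1 acks idx 1 -> match: F0=1 F1=1; commitIndex=1
Op 4: F1 acks idx 1 -> match: F0=1 F1=1; commitIndex=1
Op 5: F1 acks idx 1 -> match: F0=1 F1=1; commitIndex=1
Op 6: F1 acks idx 1 -> match: F0=1 F1=1; commitIndex=1
Op 7: F1 acks idx 1 -> match: F0=1 F1=1; commitIndex=1
Op 8: F1 acks idx 1 -> match: F0=1 F1=1; commitIndex=1
Op 9: F0 acks idx 1 -> match: F0=1 F1=1; commitIndex=1

Answer: 1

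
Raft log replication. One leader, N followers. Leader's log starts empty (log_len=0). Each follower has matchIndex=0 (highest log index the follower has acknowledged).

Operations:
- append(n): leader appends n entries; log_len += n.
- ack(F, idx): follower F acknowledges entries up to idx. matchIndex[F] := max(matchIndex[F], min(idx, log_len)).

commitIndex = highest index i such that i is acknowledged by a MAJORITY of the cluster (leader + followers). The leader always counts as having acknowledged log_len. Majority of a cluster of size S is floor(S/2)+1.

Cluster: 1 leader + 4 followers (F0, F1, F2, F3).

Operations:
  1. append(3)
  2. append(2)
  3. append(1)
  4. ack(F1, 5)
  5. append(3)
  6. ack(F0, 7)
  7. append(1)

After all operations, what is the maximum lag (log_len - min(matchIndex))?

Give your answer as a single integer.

Op 1: append 3 -> log_len=3
Op 2: append 2 -> log_len=5
Op 3: append 1 -> log_len=6
Op 4: F1 acks idx 5 -> match: F0=0 F1=5 F2=0 F3=0; commitIndex=0
Op 5: append 3 -> log_len=9
Op 6: F0 acks idx 7 -> match: F0=7 F1=5 F2=0 F3=0; commitIndex=5
Op 7: append 1 -> log_len=10

Answer: 10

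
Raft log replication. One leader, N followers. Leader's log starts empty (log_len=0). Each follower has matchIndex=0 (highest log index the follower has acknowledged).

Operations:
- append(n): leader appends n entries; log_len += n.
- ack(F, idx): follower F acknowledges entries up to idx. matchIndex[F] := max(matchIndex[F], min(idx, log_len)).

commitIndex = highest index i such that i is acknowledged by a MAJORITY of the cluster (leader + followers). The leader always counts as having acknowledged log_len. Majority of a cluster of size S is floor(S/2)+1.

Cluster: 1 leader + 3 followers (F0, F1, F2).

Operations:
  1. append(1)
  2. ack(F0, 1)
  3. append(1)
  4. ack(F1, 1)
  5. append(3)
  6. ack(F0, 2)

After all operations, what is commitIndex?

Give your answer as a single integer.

Op 1: append 1 -> log_len=1
Op 2: F0 acks idx 1 -> match: F0=1 F1=0 F2=0; commitIndex=0
Op 3: append 1 -> log_len=2
Op 4: F1 acks idx 1 -> match: F0=1 F1=1 F2=0; commitIndex=1
Op 5: append 3 -> log_len=5
Op 6: F0 acks idx 2 -> match: F0=2 F1=1 F2=0; commitIndex=1

Answer: 1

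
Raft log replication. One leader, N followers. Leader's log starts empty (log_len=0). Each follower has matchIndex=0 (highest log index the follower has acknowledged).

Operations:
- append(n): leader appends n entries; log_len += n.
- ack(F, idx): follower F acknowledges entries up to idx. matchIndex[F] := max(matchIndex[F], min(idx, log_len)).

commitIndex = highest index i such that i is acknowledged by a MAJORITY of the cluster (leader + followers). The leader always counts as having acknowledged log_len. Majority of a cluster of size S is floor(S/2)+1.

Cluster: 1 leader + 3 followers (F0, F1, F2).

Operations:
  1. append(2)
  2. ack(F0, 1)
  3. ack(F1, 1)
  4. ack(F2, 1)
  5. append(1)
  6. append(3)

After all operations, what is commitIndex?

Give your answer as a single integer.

Op 1: append 2 -> log_len=2
Op 2: F0 acks idx 1 -> match: F0=1 F1=0 F2=0; commitIndex=0
Op 3: F1 acks idx 1 -> match: F0=1 F1=1 F2=0; commitIndex=1
Op 4: F2 acks idx 1 -> match: F0=1 F1=1 F2=1; commitIndex=1
Op 5: append 1 -> log_len=3
Op 6: append 3 -> log_len=6

Answer: 1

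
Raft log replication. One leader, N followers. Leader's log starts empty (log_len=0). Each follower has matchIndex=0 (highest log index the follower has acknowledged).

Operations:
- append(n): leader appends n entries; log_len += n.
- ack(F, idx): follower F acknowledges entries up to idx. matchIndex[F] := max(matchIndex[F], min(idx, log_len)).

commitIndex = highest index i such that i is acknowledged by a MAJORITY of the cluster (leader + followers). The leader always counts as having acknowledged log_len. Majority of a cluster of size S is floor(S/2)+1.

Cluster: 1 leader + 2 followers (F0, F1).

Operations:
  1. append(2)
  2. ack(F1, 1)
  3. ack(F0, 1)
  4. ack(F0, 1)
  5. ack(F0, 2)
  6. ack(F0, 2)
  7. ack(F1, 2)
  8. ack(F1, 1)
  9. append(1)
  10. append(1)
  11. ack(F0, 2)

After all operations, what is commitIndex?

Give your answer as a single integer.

Op 1: append 2 -> log_len=2
Op 2: F1 acks idx 1 -> match: F0=0 F1=1; commitIndex=1
Op 3: F0 acks idx 1 -> match: F0=1 F1=1; commitIndex=1
Op 4: F0 acks idx 1 -> match: F0=1 F1=1; commitIndex=1
Op 5: F0 acks idx 2 -> match: F0=2 F1=1; commitIndex=2
Op 6: F0 acks idx 2 -> match: F0=2 F1=1; commitIndex=2
Op 7: F1 acks idx 2 -> match: F0=2 F1=2; commitIndex=2
Op 8: F1 acks idx 1 -> match: F0=2 F1=2; commitIndex=2
Op 9: append 1 -> log_len=3
Op 10: append 1 -> log_len=4
Op 11: F0 acks idx 2 -> match: F0=2 F1=2; commitIndex=2

Answer: 2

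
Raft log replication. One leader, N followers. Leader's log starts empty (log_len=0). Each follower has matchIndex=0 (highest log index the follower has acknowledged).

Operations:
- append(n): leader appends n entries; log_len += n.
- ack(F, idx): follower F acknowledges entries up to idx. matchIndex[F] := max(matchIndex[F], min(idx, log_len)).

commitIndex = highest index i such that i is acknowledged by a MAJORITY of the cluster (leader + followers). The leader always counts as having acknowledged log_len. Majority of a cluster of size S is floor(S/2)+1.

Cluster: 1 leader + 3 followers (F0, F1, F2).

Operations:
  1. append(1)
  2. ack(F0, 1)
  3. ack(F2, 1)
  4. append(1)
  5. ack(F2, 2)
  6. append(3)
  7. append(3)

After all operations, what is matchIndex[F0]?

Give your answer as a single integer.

Op 1: append 1 -> log_len=1
Op 2: F0 acks idx 1 -> match: F0=1 F1=0 F2=0; commitIndex=0
Op 3: F2 acks idx 1 -> match: F0=1 F1=0 F2=1; commitIndex=1
Op 4: append 1 -> log_len=2
Op 5: F2 acks idx 2 -> match: F0=1 F1=0 F2=2; commitIndex=1
Op 6: append 3 -> log_len=5
Op 7: append 3 -> log_len=8

Answer: 1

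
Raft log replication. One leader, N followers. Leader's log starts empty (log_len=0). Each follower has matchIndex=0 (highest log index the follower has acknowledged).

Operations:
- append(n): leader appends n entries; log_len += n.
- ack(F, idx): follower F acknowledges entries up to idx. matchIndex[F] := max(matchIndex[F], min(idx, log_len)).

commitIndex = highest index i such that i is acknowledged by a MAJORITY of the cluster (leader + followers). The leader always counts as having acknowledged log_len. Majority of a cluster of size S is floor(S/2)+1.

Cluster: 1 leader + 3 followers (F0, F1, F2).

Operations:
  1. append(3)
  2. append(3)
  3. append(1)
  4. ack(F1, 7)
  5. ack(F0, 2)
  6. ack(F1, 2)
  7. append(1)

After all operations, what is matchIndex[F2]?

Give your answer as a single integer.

Op 1: append 3 -> log_len=3
Op 2: append 3 -> log_len=6
Op 3: append 1 -> log_len=7
Op 4: F1 acks idx 7 -> match: F0=0 F1=7 F2=0; commitIndex=0
Op 5: F0 acks idx 2 -> match: F0=2 F1=7 F2=0; commitIndex=2
Op 6: F1 acks idx 2 -> match: F0=2 F1=7 F2=0; commitIndex=2
Op 7: append 1 -> log_len=8

Answer: 0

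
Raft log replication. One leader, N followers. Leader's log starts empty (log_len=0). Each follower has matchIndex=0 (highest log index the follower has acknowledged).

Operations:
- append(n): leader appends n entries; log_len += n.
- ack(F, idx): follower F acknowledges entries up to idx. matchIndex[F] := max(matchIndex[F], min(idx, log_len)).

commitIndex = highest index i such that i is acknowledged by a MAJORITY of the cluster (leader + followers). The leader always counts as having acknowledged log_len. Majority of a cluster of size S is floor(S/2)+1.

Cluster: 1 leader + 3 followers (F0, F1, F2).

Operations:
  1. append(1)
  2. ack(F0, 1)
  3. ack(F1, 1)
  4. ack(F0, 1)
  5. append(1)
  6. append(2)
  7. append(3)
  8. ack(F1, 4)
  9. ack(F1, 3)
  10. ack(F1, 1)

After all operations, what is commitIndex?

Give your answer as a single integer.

Answer: 1

Derivation:
Op 1: append 1 -> log_len=1
Op 2: F0 acks idx 1 -> match: F0=1 F1=0 F2=0; commitIndex=0
Op 3: F1 acks idx 1 -> match: F0=1 F1=1 F2=0; commitIndex=1
Op 4: F0 acks idx 1 -> match: F0=1 F1=1 F2=0; commitIndex=1
Op 5: append 1 -> log_len=2
Op 6: append 2 -> log_len=4
Op 7: append 3 -> log_len=7
Op 8: F1 acks idx 4 -> match: F0=1 F1=4 F2=0; commitIndex=1
Op 9: F1 acks idx 3 -> match: F0=1 F1=4 F2=0; commitIndex=1
Op 10: F1 acks idx 1 -> match: F0=1 F1=4 F2=0; commitIndex=1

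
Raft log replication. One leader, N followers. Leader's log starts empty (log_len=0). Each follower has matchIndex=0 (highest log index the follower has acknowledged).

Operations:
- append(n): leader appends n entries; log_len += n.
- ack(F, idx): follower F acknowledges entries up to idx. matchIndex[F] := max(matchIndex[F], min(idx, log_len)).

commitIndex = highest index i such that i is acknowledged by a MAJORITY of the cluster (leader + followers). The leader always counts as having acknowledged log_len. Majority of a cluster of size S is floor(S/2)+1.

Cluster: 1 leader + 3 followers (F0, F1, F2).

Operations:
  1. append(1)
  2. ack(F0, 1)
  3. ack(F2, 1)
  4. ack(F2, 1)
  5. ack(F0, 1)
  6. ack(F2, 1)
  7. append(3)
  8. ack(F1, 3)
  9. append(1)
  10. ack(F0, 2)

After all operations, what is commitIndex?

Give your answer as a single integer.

Op 1: append 1 -> log_len=1
Op 2: F0 acks idx 1 -> match: F0=1 F1=0 F2=0; commitIndex=0
Op 3: F2 acks idx 1 -> match: F0=1 F1=0 F2=1; commitIndex=1
Op 4: F2 acks idx 1 -> match: F0=1 F1=0 F2=1; commitIndex=1
Op 5: F0 acks idx 1 -> match: F0=1 F1=0 F2=1; commitIndex=1
Op 6: F2 acks idx 1 -> match: F0=1 F1=0 F2=1; commitIndex=1
Op 7: append 3 -> log_len=4
Op 8: F1 acks idx 3 -> match: F0=1 F1=3 F2=1; commitIndex=1
Op 9: append 1 -> log_len=5
Op 10: F0 acks idx 2 -> match: F0=2 F1=3 F2=1; commitIndex=2

Answer: 2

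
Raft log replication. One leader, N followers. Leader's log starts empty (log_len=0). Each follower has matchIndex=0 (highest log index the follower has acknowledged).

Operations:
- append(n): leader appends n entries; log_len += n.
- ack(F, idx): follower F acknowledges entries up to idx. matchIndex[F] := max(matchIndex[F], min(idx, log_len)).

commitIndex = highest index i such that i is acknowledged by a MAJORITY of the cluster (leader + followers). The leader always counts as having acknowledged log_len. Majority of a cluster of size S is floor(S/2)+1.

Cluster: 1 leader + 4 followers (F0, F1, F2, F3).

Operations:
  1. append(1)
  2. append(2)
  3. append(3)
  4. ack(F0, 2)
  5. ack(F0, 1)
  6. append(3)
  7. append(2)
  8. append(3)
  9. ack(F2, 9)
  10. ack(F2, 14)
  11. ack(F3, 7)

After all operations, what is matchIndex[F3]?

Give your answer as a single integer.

Op 1: append 1 -> log_len=1
Op 2: append 2 -> log_len=3
Op 3: append 3 -> log_len=6
Op 4: F0 acks idx 2 -> match: F0=2 F1=0 F2=0 F3=0; commitIndex=0
Op 5: F0 acks idx 1 -> match: F0=2 F1=0 F2=0 F3=0; commitIndex=0
Op 6: append 3 -> log_len=9
Op 7: append 2 -> log_len=11
Op 8: append 3 -> log_len=14
Op 9: F2 acks idx 9 -> match: F0=2 F1=0 F2=9 F3=0; commitIndex=2
Op 10: F2 acks idx 14 -> match: F0=2 F1=0 F2=14 F3=0; commitIndex=2
Op 11: F3 acks idx 7 -> match: F0=2 F1=0 F2=14 F3=7; commitIndex=7

Answer: 7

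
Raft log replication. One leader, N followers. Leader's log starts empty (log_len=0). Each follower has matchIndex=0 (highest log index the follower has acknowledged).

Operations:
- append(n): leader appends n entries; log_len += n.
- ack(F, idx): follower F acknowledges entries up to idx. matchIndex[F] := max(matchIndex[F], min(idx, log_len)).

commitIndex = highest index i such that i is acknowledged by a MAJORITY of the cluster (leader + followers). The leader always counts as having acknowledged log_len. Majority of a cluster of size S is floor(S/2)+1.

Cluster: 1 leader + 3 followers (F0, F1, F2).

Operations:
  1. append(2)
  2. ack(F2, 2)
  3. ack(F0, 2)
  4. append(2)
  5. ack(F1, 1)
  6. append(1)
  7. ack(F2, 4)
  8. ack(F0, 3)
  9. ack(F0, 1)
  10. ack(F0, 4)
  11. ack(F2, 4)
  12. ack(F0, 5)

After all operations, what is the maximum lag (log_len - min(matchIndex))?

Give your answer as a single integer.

Answer: 4

Derivation:
Op 1: append 2 -> log_len=2
Op 2: F2 acks idx 2 -> match: F0=0 F1=0 F2=2; commitIndex=0
Op 3: F0 acks idx 2 -> match: F0=2 F1=0 F2=2; commitIndex=2
Op 4: append 2 -> log_len=4
Op 5: F1 acks idx 1 -> match: F0=2 F1=1 F2=2; commitIndex=2
Op 6: append 1 -> log_len=5
Op 7: F2 acks idx 4 -> match: F0=2 F1=1 F2=4; commitIndex=2
Op 8: F0 acks idx 3 -> match: F0=3 F1=1 F2=4; commitIndex=3
Op 9: F0 acks idx 1 -> match: F0=3 F1=1 F2=4; commitIndex=3
Op 10: F0 acks idx 4 -> match: F0=4 F1=1 F2=4; commitIndex=4
Op 11: F2 acks idx 4 -> match: F0=4 F1=1 F2=4; commitIndex=4
Op 12: F0 acks idx 5 -> match: F0=5 F1=1 F2=4; commitIndex=4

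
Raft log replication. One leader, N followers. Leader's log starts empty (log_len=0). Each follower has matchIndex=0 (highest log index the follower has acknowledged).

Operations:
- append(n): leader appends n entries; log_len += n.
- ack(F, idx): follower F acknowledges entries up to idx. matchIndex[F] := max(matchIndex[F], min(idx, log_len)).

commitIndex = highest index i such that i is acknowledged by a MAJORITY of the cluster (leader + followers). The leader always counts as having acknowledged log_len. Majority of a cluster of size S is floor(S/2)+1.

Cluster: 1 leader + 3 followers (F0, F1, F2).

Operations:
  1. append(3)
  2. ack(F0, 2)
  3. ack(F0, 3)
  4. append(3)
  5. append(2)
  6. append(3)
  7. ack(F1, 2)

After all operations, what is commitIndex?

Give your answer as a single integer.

Op 1: append 3 -> log_len=3
Op 2: F0 acks idx 2 -> match: F0=2 F1=0 F2=0; commitIndex=0
Op 3: F0 acks idx 3 -> match: F0=3 F1=0 F2=0; commitIndex=0
Op 4: append 3 -> log_len=6
Op 5: append 2 -> log_len=8
Op 6: append 3 -> log_len=11
Op 7: F1 acks idx 2 -> match: F0=3 F1=2 F2=0; commitIndex=2

Answer: 2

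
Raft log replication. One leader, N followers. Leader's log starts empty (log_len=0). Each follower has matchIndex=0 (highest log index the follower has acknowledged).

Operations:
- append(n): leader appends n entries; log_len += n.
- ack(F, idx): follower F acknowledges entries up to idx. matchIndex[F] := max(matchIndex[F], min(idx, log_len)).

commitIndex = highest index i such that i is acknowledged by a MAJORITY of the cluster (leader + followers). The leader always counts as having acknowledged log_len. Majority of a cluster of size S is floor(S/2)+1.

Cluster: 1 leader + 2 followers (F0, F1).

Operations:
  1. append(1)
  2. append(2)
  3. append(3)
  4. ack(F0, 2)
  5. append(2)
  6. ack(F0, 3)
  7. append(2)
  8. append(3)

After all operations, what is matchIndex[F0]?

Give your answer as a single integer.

Op 1: append 1 -> log_len=1
Op 2: append 2 -> log_len=3
Op 3: append 3 -> log_len=6
Op 4: F0 acks idx 2 -> match: F0=2 F1=0; commitIndex=2
Op 5: append 2 -> log_len=8
Op 6: F0 acks idx 3 -> match: F0=3 F1=0; commitIndex=3
Op 7: append 2 -> log_len=10
Op 8: append 3 -> log_len=13

Answer: 3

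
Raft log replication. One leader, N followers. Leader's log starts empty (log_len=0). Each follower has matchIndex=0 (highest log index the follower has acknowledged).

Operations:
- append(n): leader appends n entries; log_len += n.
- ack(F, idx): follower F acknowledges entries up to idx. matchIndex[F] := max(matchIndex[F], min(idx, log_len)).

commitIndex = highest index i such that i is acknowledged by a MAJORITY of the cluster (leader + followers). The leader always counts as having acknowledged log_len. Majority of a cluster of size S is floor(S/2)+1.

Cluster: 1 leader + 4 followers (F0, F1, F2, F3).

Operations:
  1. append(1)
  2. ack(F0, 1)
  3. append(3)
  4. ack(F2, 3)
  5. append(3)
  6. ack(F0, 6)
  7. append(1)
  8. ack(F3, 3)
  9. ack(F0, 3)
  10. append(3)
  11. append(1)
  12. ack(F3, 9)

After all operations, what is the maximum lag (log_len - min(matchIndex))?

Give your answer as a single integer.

Op 1: append 1 -> log_len=1
Op 2: F0 acks idx 1 -> match: F0=1 F1=0 F2=0 F3=0; commitIndex=0
Op 3: append 3 -> log_len=4
Op 4: F2 acks idx 3 -> match: F0=1 F1=0 F2=3 F3=0; commitIndex=1
Op 5: append 3 -> log_len=7
Op 6: F0 acks idx 6 -> match: F0=6 F1=0 F2=3 F3=0; commitIndex=3
Op 7: append 1 -> log_len=8
Op 8: F3 acks idx 3 -> match: F0=6 F1=0 F2=3 F3=3; commitIndex=3
Op 9: F0 acks idx 3 -> match: F0=6 F1=0 F2=3 F3=3; commitIndex=3
Op 10: append 3 -> log_len=11
Op 11: append 1 -> log_len=12
Op 12: F3 acks idx 9 -> match: F0=6 F1=0 F2=3 F3=9; commitIndex=6

Answer: 12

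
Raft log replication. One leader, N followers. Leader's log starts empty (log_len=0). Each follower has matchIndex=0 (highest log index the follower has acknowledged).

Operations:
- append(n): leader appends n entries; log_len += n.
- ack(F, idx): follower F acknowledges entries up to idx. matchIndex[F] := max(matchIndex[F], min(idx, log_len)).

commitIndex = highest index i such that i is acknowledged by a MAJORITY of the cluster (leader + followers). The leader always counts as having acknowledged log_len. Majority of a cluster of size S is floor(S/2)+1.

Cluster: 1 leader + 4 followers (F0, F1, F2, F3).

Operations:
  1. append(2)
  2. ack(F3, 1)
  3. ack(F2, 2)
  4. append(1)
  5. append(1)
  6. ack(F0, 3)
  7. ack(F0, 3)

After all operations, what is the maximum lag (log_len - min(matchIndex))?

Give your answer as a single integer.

Answer: 4

Derivation:
Op 1: append 2 -> log_len=2
Op 2: F3 acks idx 1 -> match: F0=0 F1=0 F2=0 F3=1; commitIndex=0
Op 3: F2 acks idx 2 -> match: F0=0 F1=0 F2=2 F3=1; commitIndex=1
Op 4: append 1 -> log_len=3
Op 5: append 1 -> log_len=4
Op 6: F0 acks idx 3 -> match: F0=3 F1=0 F2=2 F3=1; commitIndex=2
Op 7: F0 acks idx 3 -> match: F0=3 F1=0 F2=2 F3=1; commitIndex=2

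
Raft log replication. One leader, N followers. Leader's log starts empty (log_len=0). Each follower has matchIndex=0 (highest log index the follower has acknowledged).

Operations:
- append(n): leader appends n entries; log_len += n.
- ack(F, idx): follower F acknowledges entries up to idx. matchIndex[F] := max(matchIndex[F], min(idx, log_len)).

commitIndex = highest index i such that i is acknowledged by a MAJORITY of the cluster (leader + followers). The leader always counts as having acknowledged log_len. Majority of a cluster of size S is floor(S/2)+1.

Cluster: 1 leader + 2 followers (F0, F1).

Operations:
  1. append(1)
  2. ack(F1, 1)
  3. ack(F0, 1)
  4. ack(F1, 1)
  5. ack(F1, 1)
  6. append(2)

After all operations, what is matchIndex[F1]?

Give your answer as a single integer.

Op 1: append 1 -> log_len=1
Op 2: F1 acks idx 1 -> match: F0=0 F1=1; commitIndex=1
Op 3: F0 acks idx 1 -> match: F0=1 F1=1; commitIndex=1
Op 4: F1 acks idx 1 -> match: F0=1 F1=1; commitIndex=1
Op 5: F1 acks idx 1 -> match: F0=1 F1=1; commitIndex=1
Op 6: append 2 -> log_len=3

Answer: 1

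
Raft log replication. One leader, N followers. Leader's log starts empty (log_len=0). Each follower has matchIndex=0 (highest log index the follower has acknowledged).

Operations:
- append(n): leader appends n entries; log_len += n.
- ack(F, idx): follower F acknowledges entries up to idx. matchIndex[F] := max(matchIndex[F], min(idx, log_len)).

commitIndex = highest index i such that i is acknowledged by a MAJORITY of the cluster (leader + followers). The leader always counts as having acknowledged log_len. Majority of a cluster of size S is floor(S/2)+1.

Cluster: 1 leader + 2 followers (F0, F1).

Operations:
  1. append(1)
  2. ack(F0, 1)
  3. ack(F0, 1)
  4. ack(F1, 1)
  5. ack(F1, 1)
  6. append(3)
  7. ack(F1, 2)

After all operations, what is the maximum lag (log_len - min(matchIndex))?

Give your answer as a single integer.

Op 1: append 1 -> log_len=1
Op 2: F0 acks idx 1 -> match: F0=1 F1=0; commitIndex=1
Op 3: F0 acks idx 1 -> match: F0=1 F1=0; commitIndex=1
Op 4: F1 acks idx 1 -> match: F0=1 F1=1; commitIndex=1
Op 5: F1 acks idx 1 -> match: F0=1 F1=1; commitIndex=1
Op 6: append 3 -> log_len=4
Op 7: F1 acks idx 2 -> match: F0=1 F1=2; commitIndex=2

Answer: 3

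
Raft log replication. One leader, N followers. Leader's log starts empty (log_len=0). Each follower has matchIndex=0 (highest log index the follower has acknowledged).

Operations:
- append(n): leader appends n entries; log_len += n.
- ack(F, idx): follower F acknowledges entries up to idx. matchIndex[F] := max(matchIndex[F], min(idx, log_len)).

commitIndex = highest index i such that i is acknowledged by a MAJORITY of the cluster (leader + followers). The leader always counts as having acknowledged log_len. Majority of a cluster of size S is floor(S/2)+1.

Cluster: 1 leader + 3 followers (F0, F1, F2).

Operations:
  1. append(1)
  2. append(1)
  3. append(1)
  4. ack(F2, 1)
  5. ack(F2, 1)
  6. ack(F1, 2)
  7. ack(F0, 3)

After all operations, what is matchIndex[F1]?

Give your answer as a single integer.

Answer: 2

Derivation:
Op 1: append 1 -> log_len=1
Op 2: append 1 -> log_len=2
Op 3: append 1 -> log_len=3
Op 4: F2 acks idx 1 -> match: F0=0 F1=0 F2=1; commitIndex=0
Op 5: F2 acks idx 1 -> match: F0=0 F1=0 F2=1; commitIndex=0
Op 6: F1 acks idx 2 -> match: F0=0 F1=2 F2=1; commitIndex=1
Op 7: F0 acks idx 3 -> match: F0=3 F1=2 F2=1; commitIndex=2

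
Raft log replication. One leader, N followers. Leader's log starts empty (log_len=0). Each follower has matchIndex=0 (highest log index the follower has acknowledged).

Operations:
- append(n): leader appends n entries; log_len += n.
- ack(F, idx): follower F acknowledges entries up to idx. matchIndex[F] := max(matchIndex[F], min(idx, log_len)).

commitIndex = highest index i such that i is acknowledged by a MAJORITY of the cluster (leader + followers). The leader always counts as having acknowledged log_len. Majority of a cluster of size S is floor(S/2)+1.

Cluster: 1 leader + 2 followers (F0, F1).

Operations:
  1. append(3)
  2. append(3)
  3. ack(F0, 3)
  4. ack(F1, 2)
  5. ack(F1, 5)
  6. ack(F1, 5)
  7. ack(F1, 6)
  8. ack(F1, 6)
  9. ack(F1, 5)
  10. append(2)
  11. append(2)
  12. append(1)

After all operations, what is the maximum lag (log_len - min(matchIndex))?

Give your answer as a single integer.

Op 1: append 3 -> log_len=3
Op 2: append 3 -> log_len=6
Op 3: F0 acks idx 3 -> match: F0=3 F1=0; commitIndex=3
Op 4: F1 acks idx 2 -> match: F0=3 F1=2; commitIndex=3
Op 5: F1 acks idx 5 -> match: F0=3 F1=5; commitIndex=5
Op 6: F1 acks idx 5 -> match: F0=3 F1=5; commitIndex=5
Op 7: F1 acks idx 6 -> match: F0=3 F1=6; commitIndex=6
Op 8: F1 acks idx 6 -> match: F0=3 F1=6; commitIndex=6
Op 9: F1 acks idx 5 -> match: F0=3 F1=6; commitIndex=6
Op 10: append 2 -> log_len=8
Op 11: append 2 -> log_len=10
Op 12: append 1 -> log_len=11

Answer: 8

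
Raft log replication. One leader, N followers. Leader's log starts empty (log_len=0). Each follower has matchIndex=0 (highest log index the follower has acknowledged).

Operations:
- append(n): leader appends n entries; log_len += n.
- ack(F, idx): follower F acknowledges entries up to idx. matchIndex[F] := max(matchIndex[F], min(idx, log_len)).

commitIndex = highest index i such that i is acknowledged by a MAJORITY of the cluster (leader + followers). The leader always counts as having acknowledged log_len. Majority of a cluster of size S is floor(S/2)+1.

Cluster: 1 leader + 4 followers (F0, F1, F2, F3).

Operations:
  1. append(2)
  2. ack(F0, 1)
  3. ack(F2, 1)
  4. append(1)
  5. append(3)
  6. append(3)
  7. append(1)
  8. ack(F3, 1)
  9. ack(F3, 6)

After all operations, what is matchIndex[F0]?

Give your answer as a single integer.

Answer: 1

Derivation:
Op 1: append 2 -> log_len=2
Op 2: F0 acks idx 1 -> match: F0=1 F1=0 F2=0 F3=0; commitIndex=0
Op 3: F2 acks idx 1 -> match: F0=1 F1=0 F2=1 F3=0; commitIndex=1
Op 4: append 1 -> log_len=3
Op 5: append 3 -> log_len=6
Op 6: append 3 -> log_len=9
Op 7: append 1 -> log_len=10
Op 8: F3 acks idx 1 -> match: F0=1 F1=0 F2=1 F3=1; commitIndex=1
Op 9: F3 acks idx 6 -> match: F0=1 F1=0 F2=1 F3=6; commitIndex=1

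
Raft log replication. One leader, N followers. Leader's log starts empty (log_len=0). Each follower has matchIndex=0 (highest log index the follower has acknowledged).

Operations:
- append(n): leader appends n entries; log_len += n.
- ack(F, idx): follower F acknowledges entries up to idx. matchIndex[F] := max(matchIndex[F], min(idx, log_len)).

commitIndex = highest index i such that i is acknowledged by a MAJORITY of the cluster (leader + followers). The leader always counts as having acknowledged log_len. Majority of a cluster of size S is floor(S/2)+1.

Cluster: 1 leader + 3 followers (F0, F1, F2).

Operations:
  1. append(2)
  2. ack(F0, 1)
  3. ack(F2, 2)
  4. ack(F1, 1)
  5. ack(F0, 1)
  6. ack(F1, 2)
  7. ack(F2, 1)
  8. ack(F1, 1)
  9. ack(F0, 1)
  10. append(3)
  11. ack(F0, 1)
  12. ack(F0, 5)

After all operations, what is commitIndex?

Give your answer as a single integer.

Answer: 2

Derivation:
Op 1: append 2 -> log_len=2
Op 2: F0 acks idx 1 -> match: F0=1 F1=0 F2=0; commitIndex=0
Op 3: F2 acks idx 2 -> match: F0=1 F1=0 F2=2; commitIndex=1
Op 4: F1 acks idx 1 -> match: F0=1 F1=1 F2=2; commitIndex=1
Op 5: F0 acks idx 1 -> match: F0=1 F1=1 F2=2; commitIndex=1
Op 6: F1 acks idx 2 -> match: F0=1 F1=2 F2=2; commitIndex=2
Op 7: F2 acks idx 1 -> match: F0=1 F1=2 F2=2; commitIndex=2
Op 8: F1 acks idx 1 -> match: F0=1 F1=2 F2=2; commitIndex=2
Op 9: F0 acks idx 1 -> match: F0=1 F1=2 F2=2; commitIndex=2
Op 10: append 3 -> log_len=5
Op 11: F0 acks idx 1 -> match: F0=1 F1=2 F2=2; commitIndex=2
Op 12: F0 acks idx 5 -> match: F0=5 F1=2 F2=2; commitIndex=2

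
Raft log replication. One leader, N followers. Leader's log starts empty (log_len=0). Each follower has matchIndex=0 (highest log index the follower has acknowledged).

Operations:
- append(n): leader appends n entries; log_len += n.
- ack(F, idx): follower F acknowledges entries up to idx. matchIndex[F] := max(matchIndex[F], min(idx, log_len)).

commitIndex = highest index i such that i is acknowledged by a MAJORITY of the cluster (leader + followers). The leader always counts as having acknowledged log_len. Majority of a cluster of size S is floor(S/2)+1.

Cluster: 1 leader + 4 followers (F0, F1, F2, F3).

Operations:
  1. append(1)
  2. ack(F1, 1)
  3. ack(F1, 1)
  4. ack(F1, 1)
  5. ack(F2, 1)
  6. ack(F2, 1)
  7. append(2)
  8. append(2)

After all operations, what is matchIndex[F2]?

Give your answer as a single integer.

Answer: 1

Derivation:
Op 1: append 1 -> log_len=1
Op 2: F1 acks idx 1 -> match: F0=0 F1=1 F2=0 F3=0; commitIndex=0
Op 3: F1 acks idx 1 -> match: F0=0 F1=1 F2=0 F3=0; commitIndex=0
Op 4: F1 acks idx 1 -> match: F0=0 F1=1 F2=0 F3=0; commitIndex=0
Op 5: F2 acks idx 1 -> match: F0=0 F1=1 F2=1 F3=0; commitIndex=1
Op 6: F2 acks idx 1 -> match: F0=0 F1=1 F2=1 F3=0; commitIndex=1
Op 7: append 2 -> log_len=3
Op 8: append 2 -> log_len=5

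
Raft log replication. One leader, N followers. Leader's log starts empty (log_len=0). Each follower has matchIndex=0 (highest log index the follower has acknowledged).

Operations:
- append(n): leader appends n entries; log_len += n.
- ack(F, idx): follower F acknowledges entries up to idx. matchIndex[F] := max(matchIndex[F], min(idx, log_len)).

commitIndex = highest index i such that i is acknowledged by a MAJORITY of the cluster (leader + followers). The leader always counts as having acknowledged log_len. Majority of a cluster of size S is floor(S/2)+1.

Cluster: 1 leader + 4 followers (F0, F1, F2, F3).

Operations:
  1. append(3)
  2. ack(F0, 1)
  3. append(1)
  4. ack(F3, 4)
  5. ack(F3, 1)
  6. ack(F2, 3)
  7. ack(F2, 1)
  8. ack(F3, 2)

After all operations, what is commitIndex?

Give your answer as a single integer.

Answer: 3

Derivation:
Op 1: append 3 -> log_len=3
Op 2: F0 acks idx 1 -> match: F0=1 F1=0 F2=0 F3=0; commitIndex=0
Op 3: append 1 -> log_len=4
Op 4: F3 acks idx 4 -> match: F0=1 F1=0 F2=0 F3=4; commitIndex=1
Op 5: F3 acks idx 1 -> match: F0=1 F1=0 F2=0 F3=4; commitIndex=1
Op 6: F2 acks idx 3 -> match: F0=1 F1=0 F2=3 F3=4; commitIndex=3
Op 7: F2 acks idx 1 -> match: F0=1 F1=0 F2=3 F3=4; commitIndex=3
Op 8: F3 acks idx 2 -> match: F0=1 F1=0 F2=3 F3=4; commitIndex=3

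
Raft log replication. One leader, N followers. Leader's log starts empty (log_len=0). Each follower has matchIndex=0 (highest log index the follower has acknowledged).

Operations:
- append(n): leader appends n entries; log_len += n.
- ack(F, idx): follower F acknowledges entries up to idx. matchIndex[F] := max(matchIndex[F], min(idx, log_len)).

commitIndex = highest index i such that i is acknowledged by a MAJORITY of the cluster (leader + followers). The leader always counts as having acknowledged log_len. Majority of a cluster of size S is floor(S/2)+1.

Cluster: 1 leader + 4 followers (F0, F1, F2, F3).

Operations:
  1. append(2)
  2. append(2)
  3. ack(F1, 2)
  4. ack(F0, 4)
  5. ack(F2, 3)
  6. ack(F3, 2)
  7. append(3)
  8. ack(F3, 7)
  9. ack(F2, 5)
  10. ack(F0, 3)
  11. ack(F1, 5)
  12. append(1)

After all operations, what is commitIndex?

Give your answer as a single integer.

Answer: 5

Derivation:
Op 1: append 2 -> log_len=2
Op 2: append 2 -> log_len=4
Op 3: F1 acks idx 2 -> match: F0=0 F1=2 F2=0 F3=0; commitIndex=0
Op 4: F0 acks idx 4 -> match: F0=4 F1=2 F2=0 F3=0; commitIndex=2
Op 5: F2 acks idx 3 -> match: F0=4 F1=2 F2=3 F3=0; commitIndex=3
Op 6: F3 acks idx 2 -> match: F0=4 F1=2 F2=3 F3=2; commitIndex=3
Op 7: append 3 -> log_len=7
Op 8: F3 acks idx 7 -> match: F0=4 F1=2 F2=3 F3=7; commitIndex=4
Op 9: F2 acks idx 5 -> match: F0=4 F1=2 F2=5 F3=7; commitIndex=5
Op 10: F0 acks idx 3 -> match: F0=4 F1=2 F2=5 F3=7; commitIndex=5
Op 11: F1 acks idx 5 -> match: F0=4 F1=5 F2=5 F3=7; commitIndex=5
Op 12: append 1 -> log_len=8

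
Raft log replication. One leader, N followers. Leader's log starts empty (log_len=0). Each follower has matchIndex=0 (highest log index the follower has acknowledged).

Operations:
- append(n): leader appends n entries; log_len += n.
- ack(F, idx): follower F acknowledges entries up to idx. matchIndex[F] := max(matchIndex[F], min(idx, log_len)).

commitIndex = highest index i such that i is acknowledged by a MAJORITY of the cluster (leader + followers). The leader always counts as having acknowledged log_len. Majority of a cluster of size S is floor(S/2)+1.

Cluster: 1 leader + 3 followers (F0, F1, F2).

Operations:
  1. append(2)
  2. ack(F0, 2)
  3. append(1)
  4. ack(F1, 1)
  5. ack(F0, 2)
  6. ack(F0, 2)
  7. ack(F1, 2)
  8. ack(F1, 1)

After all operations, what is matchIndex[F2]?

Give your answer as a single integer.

Answer: 0

Derivation:
Op 1: append 2 -> log_len=2
Op 2: F0 acks idx 2 -> match: F0=2 F1=0 F2=0; commitIndex=0
Op 3: append 1 -> log_len=3
Op 4: F1 acks idx 1 -> match: F0=2 F1=1 F2=0; commitIndex=1
Op 5: F0 acks idx 2 -> match: F0=2 F1=1 F2=0; commitIndex=1
Op 6: F0 acks idx 2 -> match: F0=2 F1=1 F2=0; commitIndex=1
Op 7: F1 acks idx 2 -> match: F0=2 F1=2 F2=0; commitIndex=2
Op 8: F1 acks idx 1 -> match: F0=2 F1=2 F2=0; commitIndex=2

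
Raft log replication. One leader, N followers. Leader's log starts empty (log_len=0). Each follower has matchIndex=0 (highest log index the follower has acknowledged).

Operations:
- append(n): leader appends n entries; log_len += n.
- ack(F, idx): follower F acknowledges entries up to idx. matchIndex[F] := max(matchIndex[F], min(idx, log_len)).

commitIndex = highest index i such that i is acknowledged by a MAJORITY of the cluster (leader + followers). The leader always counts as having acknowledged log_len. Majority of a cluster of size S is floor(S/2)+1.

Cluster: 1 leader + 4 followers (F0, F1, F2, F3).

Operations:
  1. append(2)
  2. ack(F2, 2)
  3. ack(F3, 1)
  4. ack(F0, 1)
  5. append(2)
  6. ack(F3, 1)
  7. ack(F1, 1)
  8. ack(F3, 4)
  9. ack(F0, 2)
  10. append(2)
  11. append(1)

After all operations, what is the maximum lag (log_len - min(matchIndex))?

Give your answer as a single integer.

Op 1: append 2 -> log_len=2
Op 2: F2 acks idx 2 -> match: F0=0 F1=0 F2=2 F3=0; commitIndex=0
Op 3: F3 acks idx 1 -> match: F0=0 F1=0 F2=2 F3=1; commitIndex=1
Op 4: F0 acks idx 1 -> match: F0=1 F1=0 F2=2 F3=1; commitIndex=1
Op 5: append 2 -> log_len=4
Op 6: F3 acks idx 1 -> match: F0=1 F1=0 F2=2 F3=1; commitIndex=1
Op 7: F1 acks idx 1 -> match: F0=1 F1=1 F2=2 F3=1; commitIndex=1
Op 8: F3 acks idx 4 -> match: F0=1 F1=1 F2=2 F3=4; commitIndex=2
Op 9: F0 acks idx 2 -> match: F0=2 F1=1 F2=2 F3=4; commitIndex=2
Op 10: append 2 -> log_len=6
Op 11: append 1 -> log_len=7

Answer: 6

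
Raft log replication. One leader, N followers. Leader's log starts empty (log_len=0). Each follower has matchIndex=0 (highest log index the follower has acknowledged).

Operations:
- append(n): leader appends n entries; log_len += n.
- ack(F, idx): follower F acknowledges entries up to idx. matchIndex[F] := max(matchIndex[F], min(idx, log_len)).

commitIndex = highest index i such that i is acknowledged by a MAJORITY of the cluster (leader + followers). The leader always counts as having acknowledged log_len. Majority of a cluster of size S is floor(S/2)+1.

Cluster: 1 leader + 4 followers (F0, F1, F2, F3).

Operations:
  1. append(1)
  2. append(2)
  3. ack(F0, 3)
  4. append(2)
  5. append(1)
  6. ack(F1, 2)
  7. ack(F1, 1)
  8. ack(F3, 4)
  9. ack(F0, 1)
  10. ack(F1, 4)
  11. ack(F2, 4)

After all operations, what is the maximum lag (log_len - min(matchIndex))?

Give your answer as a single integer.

Op 1: append 1 -> log_len=1
Op 2: append 2 -> log_len=3
Op 3: F0 acks idx 3 -> match: F0=3 F1=0 F2=0 F3=0; commitIndex=0
Op 4: append 2 -> log_len=5
Op 5: append 1 -> log_len=6
Op 6: F1 acks idx 2 -> match: F0=3 F1=2 F2=0 F3=0; commitIndex=2
Op 7: F1 acks idx 1 -> match: F0=3 F1=2 F2=0 F3=0; commitIndex=2
Op 8: F3 acks idx 4 -> match: F0=3 F1=2 F2=0 F3=4; commitIndex=3
Op 9: F0 acks idx 1 -> match: F0=3 F1=2 F2=0 F3=4; commitIndex=3
Op 10: F1 acks idx 4 -> match: F0=3 F1=4 F2=0 F3=4; commitIndex=4
Op 11: F2 acks idx 4 -> match: F0=3 F1=4 F2=4 F3=4; commitIndex=4

Answer: 3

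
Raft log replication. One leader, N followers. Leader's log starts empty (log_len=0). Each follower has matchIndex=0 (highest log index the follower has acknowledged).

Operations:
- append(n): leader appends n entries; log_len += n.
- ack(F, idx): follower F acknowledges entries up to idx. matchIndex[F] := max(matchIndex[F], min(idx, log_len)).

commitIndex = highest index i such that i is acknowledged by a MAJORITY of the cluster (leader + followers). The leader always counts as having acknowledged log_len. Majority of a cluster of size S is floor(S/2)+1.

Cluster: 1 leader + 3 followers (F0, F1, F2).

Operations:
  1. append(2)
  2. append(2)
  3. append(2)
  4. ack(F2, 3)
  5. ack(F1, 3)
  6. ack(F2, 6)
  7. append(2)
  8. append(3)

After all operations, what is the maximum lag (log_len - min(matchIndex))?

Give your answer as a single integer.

Answer: 11

Derivation:
Op 1: append 2 -> log_len=2
Op 2: append 2 -> log_len=4
Op 3: append 2 -> log_len=6
Op 4: F2 acks idx 3 -> match: F0=0 F1=0 F2=3; commitIndex=0
Op 5: F1 acks idx 3 -> match: F0=0 F1=3 F2=3; commitIndex=3
Op 6: F2 acks idx 6 -> match: F0=0 F1=3 F2=6; commitIndex=3
Op 7: append 2 -> log_len=8
Op 8: append 3 -> log_len=11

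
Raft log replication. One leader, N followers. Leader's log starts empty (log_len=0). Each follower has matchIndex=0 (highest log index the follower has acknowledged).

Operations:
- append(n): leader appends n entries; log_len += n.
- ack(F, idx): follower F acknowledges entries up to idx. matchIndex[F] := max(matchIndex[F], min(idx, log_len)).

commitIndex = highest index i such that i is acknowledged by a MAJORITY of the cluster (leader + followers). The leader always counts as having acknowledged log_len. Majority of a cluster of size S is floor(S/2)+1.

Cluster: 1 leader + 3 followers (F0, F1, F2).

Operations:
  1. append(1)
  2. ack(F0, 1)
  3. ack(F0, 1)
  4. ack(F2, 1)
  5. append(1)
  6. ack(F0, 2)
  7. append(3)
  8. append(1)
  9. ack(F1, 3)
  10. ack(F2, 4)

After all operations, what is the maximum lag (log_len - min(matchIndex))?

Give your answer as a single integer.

Op 1: append 1 -> log_len=1
Op 2: F0 acks idx 1 -> match: F0=1 F1=0 F2=0; commitIndex=0
Op 3: F0 acks idx 1 -> match: F0=1 F1=0 F2=0; commitIndex=0
Op 4: F2 acks idx 1 -> match: F0=1 F1=0 F2=1; commitIndex=1
Op 5: append 1 -> log_len=2
Op 6: F0 acks idx 2 -> match: F0=2 F1=0 F2=1; commitIndex=1
Op 7: append 3 -> log_len=5
Op 8: append 1 -> log_len=6
Op 9: F1 acks idx 3 -> match: F0=2 F1=3 F2=1; commitIndex=2
Op 10: F2 acks idx 4 -> match: F0=2 F1=3 F2=4; commitIndex=3

Answer: 4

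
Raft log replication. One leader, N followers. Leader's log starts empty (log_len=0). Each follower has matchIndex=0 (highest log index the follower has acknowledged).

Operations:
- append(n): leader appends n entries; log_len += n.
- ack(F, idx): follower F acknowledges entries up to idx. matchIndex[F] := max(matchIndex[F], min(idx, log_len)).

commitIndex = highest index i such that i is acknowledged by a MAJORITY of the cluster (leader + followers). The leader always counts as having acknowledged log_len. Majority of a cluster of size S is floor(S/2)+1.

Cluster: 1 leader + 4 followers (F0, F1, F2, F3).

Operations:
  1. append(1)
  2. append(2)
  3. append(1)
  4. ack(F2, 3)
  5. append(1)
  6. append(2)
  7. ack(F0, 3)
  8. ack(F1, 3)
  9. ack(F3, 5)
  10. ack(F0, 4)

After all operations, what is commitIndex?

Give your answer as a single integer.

Answer: 4

Derivation:
Op 1: append 1 -> log_len=1
Op 2: append 2 -> log_len=3
Op 3: append 1 -> log_len=4
Op 4: F2 acks idx 3 -> match: F0=0 F1=0 F2=3 F3=0; commitIndex=0
Op 5: append 1 -> log_len=5
Op 6: append 2 -> log_len=7
Op 7: F0 acks idx 3 -> match: F0=3 F1=0 F2=3 F3=0; commitIndex=3
Op 8: F1 acks idx 3 -> match: F0=3 F1=3 F2=3 F3=0; commitIndex=3
Op 9: F3 acks idx 5 -> match: F0=3 F1=3 F2=3 F3=5; commitIndex=3
Op 10: F0 acks idx 4 -> match: F0=4 F1=3 F2=3 F3=5; commitIndex=4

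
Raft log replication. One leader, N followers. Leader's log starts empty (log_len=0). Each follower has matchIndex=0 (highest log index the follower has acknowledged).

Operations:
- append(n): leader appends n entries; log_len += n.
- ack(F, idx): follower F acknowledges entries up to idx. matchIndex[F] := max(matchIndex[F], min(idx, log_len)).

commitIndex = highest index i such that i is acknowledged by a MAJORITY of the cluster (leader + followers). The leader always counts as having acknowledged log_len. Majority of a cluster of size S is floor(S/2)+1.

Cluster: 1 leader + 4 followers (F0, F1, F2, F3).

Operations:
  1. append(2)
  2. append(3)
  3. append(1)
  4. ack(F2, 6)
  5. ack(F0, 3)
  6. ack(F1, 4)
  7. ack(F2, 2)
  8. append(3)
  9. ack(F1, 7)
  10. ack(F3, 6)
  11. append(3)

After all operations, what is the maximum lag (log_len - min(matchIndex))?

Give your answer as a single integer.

Op 1: append 2 -> log_len=2
Op 2: append 3 -> log_len=5
Op 3: append 1 -> log_len=6
Op 4: F2 acks idx 6 -> match: F0=0 F1=0 F2=6 F3=0; commitIndex=0
Op 5: F0 acks idx 3 -> match: F0=3 F1=0 F2=6 F3=0; commitIndex=3
Op 6: F1 acks idx 4 -> match: F0=3 F1=4 F2=6 F3=0; commitIndex=4
Op 7: F2 acks idx 2 -> match: F0=3 F1=4 F2=6 F3=0; commitIndex=4
Op 8: append 3 -> log_len=9
Op 9: F1 acks idx 7 -> match: F0=3 F1=7 F2=6 F3=0; commitIndex=6
Op 10: F3 acks idx 6 -> match: F0=3 F1=7 F2=6 F3=6; commitIndex=6
Op 11: append 3 -> log_len=12

Answer: 9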